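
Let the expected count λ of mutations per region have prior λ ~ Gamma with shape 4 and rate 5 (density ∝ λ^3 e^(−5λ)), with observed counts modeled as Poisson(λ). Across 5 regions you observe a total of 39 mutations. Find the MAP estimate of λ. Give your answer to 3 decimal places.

Σxᵢ = 39, n = 5.
Posterior ∝ λ^3e^(−5λ) · λ^39e^(−5λ) = λ^42e^(−10λ), i.e. Gamma(shape=43, rate=10).
The mode of a Gamma(a, b) with a ≥ 1 (shape–rate) is (a−1)/b = 42/10 ≈ 4.200.

λ̂_MAP = 4.200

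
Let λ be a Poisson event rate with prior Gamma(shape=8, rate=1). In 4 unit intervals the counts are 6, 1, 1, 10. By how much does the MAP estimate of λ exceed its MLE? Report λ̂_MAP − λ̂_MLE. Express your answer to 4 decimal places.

MAP − MLE = 0.5000

Σxᵢ = 18. Posterior is Gamma(26, 5); MAP = (26−1)/5 = 25/5 ≈ 5.00000.
MLE = x̄ = 18/4 ≈ 4.50000.
Difference = 25/5 − 18/4 = 1/2 ≈ 0.5000.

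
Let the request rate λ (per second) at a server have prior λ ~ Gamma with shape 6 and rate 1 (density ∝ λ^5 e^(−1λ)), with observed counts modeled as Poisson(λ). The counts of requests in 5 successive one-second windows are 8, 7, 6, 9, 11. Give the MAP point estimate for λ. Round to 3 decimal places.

Σxᵢ = 8+7+6+9+11 = 41, with n = 5.
Posterior ∝ λ^5e^(−1λ) · λ^41e^(−5λ) = λ^46e^(−6λ), i.e. Gamma(shape=47, rate=6).
The mode of a Gamma(a, b) with a ≥ 1 (shape–rate) is (a−1)/b = 46/6 ≈ 7.667.

λ̂_MAP = 7.667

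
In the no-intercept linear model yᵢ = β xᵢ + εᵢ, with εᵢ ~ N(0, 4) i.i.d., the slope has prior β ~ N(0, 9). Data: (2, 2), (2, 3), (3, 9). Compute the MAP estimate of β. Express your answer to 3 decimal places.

log p(β | y) = −Σ(yᵢ − βxᵢ)²/(2·4) − β²/(2·9) + const.
Setting the derivative to zero: Σxᵢ(yᵢ − βxᵢ)/4 − β/9 = 0, so β = Σxᵢyᵢ / (Σxᵢ² + σ²/τ²).
Σxᵢyᵢ = 2·2 + 2·3 + 3·9 = 37; Σxᵢ² = 17; σ²/τ² = 4/9.
β̂_MAP = 37 / (17 + 4/9) = 37/(157/9) = 333/157 ≈ 2.121.

β̂_MAP = 2.121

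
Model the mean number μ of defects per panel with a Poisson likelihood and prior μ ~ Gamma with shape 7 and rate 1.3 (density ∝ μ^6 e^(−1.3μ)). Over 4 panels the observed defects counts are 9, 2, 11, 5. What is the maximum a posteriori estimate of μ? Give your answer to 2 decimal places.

μ̂_MAP = 6.23

Σxᵢ = 9+2+11+5 = 27, with n = 4.
Posterior ∝ μ^6e^(−1.3μ) · μ^27e^(−4μ) = μ^33e^(−5.3μ), i.e. Gamma(shape=34, rate=5.3).
The mode of a Gamma(a, b) with a ≥ 1 (shape–rate) is (a−1)/b = 33/5.3 ≈ 6.23.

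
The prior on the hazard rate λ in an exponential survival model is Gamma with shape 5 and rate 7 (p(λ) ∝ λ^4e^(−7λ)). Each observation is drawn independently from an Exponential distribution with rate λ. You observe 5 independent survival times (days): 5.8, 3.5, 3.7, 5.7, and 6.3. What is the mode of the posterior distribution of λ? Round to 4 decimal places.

λ̂_MAP = 0.2813

The Exponential(rate=λ) likelihood is ∝ λ^n e^(−λΣtᵢ). Here n = 5 and Σtᵢ = 5.8 + 3.5 + 3.7 + 5.7 + 6.3 = 25.
Posterior ∝ λ^4e^(−7λ) · λ^5e^(−25λ) = λ^9e^(−32λ), i.e. Gamma(10, 32).
Mode = (a−1)/b = 9/32 ≈ 0.2813.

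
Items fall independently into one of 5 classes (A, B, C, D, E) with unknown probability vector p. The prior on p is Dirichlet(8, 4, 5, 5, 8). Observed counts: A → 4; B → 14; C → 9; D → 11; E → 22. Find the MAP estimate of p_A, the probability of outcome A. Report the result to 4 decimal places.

The posterior is Dirichlet(αᵢ + nᵢ) = Dirichlet(12, 18, 14, 16, 30).
For a Dirichlet(a₁,…,a_K) with all aᵢ > 1, the mode has j-th component (aⱼ − 1)/(Σaᵢ − K).
Here Σaᵢ = 90 and K = 5, so p_A = (12 − 1)/(90 − 5) = 11/85 ≈ 0.1294.

MAP estimate of p_A = 0.1294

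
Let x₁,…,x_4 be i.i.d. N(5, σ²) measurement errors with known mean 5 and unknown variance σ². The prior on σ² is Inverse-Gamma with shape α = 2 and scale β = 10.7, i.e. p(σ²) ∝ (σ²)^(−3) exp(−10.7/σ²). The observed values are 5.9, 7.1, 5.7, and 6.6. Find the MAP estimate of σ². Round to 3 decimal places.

Sum of squared deviations about the known mean: SS = (5.9−5)² + (7.1−5)² + (5.7−5)² + (6.6−5)² = 8.27.
The Normal likelihood contributes (σ²)^(−n/2) exp(−SS/(2σ²)), so the posterior is Inverse-Gamma(α + n/2, β + SS/2) = Inverse-Gamma(4, 14.835).
The mode of Inverse-Gamma(a, b) is b/(a+1) = 14.835/5 ≈ 2.967.

σ̂²_MAP = 2.967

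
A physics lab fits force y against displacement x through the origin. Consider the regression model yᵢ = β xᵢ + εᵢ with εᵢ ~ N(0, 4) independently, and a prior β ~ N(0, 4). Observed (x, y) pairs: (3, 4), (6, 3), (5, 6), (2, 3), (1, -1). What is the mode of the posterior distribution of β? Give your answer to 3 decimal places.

β̂_MAP = 0.855

log p(β | y) = −Σ(yᵢ − βxᵢ)²/(2·4) − β²/(2·4) + const.
Setting the derivative to zero: Σxᵢ(yᵢ − βxᵢ)/4 − β/4 = 0, so β = Σxᵢyᵢ / (Σxᵢ² + σ²/τ²).
Σxᵢyᵢ = 3·4 + 6·3 + 5·6 + 2·3 + 1·(-1) = 65; Σxᵢ² = 75; σ²/τ² = 1.
β̂_MAP = 65 / (75 + 1) = 65/76 ≈ 0.855.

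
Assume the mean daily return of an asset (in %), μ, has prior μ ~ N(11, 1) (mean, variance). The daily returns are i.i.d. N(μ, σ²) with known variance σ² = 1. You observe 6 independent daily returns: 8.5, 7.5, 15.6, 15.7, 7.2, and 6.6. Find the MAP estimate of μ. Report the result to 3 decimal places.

μ̂_MAP = 10.300

n = 6; x̄ = (8.5 + 7.5 + 15.6 + 15.7 + 7.2 + 6.6)/6 = 61.1/6 = 611/60 ≈ 10.1833.
For a Normal prior and Normal likelihood with known variance, the posterior is Normal; its mode equals its mean, the precision-weighted average.
Prior precision 1/σ₀² = 1/1 = 1; data precision n/σ² = 6/1 = 6.
μ̂ = (1·11 + 6·(611/60)) / (1 + 6) = 72.1/7 = 10.300.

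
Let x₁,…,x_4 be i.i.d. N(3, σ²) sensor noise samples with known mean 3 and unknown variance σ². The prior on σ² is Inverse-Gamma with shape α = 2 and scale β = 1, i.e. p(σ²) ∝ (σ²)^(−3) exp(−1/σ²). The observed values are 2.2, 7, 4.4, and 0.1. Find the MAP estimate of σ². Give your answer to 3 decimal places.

Sum of squared deviations about the known mean: SS = (2.2−3)² + (7−3)² + (4.4−3)² + (0.1−3)² = 27.01.
The Normal likelihood contributes (σ²)^(−n/2) exp(−SS/(2σ²)), so the posterior is Inverse-Gamma(α + n/2, β + SS/2) = Inverse-Gamma(4, 14.505).
The mode of Inverse-Gamma(a, b) is b/(a+1) = 14.505/5 ≈ 2.901.

σ̂²_MAP = 2.901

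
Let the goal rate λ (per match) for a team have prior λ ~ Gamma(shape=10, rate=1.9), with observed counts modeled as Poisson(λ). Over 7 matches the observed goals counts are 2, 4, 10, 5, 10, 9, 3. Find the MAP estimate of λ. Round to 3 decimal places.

Σxᵢ = 2+4+10+5+10+9+3 = 43, with n = 7.
Posterior ∝ λ^9e^(−1.9λ) · λ^43e^(−7λ) = λ^52e^(−8.9λ), i.e. Gamma(shape=53, rate=8.9).
The mode of a Gamma(a, b) with a ≥ 1 (shape–rate) is (a−1)/b = 52/8.9 ≈ 5.843.

λ̂_MAP = 5.843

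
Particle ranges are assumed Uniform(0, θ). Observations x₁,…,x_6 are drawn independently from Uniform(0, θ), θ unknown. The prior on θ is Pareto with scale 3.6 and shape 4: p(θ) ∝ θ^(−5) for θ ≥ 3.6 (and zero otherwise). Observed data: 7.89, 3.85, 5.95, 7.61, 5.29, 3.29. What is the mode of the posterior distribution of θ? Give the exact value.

θ̂_MAP = 7.89

The Uniform(0, θ) likelihood is θ^(−n) for θ ≥ max(xᵢ), zero otherwise. Here max(xᵢ) = 7.89.
Posterior ∝ θ^(−5) · θ^(−6) = θ^(−11) on θ ≥ max(3.6, 7.89) = 7.89.
This density is strictly decreasing in θ, so the posterior mode lies at the lower boundary of the support.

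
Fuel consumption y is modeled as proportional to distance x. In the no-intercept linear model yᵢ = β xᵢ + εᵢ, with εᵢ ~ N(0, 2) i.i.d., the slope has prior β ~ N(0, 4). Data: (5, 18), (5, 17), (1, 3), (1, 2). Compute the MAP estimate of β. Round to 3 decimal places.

log p(β | y) = −Σ(yᵢ − βxᵢ)²/(2·2) − β²/(2·4) + const.
Setting the derivative to zero: Σxᵢ(yᵢ − βxᵢ)/2 − β/4 = 0, so β = Σxᵢyᵢ / (Σxᵢ² + σ²/τ²).
Σxᵢyᵢ = 5·18 + 5·17 + 1·3 + 1·2 = 180; Σxᵢ² = 52; σ²/τ² = 0.5.
β̂_MAP = 180 / (52 + 0.5) = 180/52.5 ≈ 3.429.

β̂_MAP = 3.429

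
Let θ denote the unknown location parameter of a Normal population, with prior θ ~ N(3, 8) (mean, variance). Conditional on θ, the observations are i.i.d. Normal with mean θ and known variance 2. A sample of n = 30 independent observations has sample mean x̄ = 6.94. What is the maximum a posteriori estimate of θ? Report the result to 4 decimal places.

θ̂_MAP = 6.9074

n = 30, x̄ = 6.94.
For a Normal prior and Normal likelihood with known variance, the posterior is Normal; its mode equals its mean, the precision-weighted average.
Prior precision 1/σ₀² = 1/8 = 0.125; data precision n/σ² = 30/2 = 15.
θ̂ = (0.125·3 + 15·6.94) / (0.125 + 15) = 104.475/15.125 = 4179/605 ≈ 6.9074.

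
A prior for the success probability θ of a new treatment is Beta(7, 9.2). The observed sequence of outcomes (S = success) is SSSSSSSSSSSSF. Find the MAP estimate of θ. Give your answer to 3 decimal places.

θ̂_MAP = 0.662

Prior: Beta(7, 9.2).
Data: 12 successes in 13 trials (from the sequence). The binomial likelihood contributes θ^12(1−θ)^1, so the posterior is Beta(7+12, 9.2+1) = Beta(19, 10.2).
For Beta(a, b) with a, b > 1 the mode is (a−1)/(a+b−2) = 18/27.2 ≈ 0.662.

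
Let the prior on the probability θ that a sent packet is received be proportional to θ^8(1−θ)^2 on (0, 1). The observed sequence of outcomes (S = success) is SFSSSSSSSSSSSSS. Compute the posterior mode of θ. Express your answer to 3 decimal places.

The prior density ∝ θ^8(1−θ)^2 is the kernel of Beta(9, 3).
Data: 14 successes in 15 trials (from the sequence). The binomial likelihood contributes θ^14(1−θ)^1, so the posterior is Beta(9+14, 3+1) = Beta(23, 4).
For Beta(a, b) with a, b > 1 the mode is (a−1)/(a+b−2) = 22/25 ≈ 0.880.

θ̂_MAP = 0.880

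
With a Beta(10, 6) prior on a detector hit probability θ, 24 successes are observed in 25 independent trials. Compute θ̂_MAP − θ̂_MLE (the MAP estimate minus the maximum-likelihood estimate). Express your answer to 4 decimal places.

Posterior is Beta(34, 7); MAP = (34−1)/(41−2) = 33/39 ≈ 0.84615.
MLE ignores the prior: θ̂_MLE = k/n = 24/25 ≈ 0.96000.
Difference = 33/39 − 24/25 = -37/325 ≈ -0.1138.

MAP − MLE = -0.1138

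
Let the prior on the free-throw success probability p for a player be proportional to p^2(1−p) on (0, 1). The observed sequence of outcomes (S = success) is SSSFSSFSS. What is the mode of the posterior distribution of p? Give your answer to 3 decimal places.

The prior density ∝ p^2(1−p)^1 is the kernel of Beta(3, 2).
Data: 7 successes in 9 trials (from the sequence). The binomial likelihood contributes p^7(1−p)^2, so the posterior is Beta(3+7, 2+2) = Beta(10, 4).
For Beta(a, b) with a, b > 1 the mode is (a−1)/(a+b−2) = 9/12 ≈ 0.750.

p̂_MAP = 0.750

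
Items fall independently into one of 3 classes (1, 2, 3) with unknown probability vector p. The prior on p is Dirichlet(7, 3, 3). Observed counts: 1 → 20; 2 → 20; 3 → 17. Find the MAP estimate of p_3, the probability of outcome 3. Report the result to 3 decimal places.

The posterior is Dirichlet(αᵢ + nᵢ) = Dirichlet(27, 23, 20).
For a Dirichlet(a₁,…,a_K) with all aᵢ > 1, the mode has j-th component (aⱼ − 1)/(Σaᵢ − K).
Here Σaᵢ = 70 and K = 3, so p_3 = (20 − 1)/(70 − 3) = 19/67 ≈ 0.284.

MAP estimate: 0.284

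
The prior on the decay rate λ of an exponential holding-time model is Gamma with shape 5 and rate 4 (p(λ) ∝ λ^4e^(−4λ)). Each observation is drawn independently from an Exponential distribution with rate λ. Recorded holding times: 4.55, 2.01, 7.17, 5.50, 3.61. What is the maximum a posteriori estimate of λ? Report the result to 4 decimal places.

λ̂_MAP = 0.3353

The Exponential(rate=λ) likelihood is ∝ λ^n e^(−λΣtᵢ). Here n = 5 and Σtᵢ = 4.55 + 2.01 + 7.17 + 5.50 + 3.61 = 22.84.
Posterior ∝ λ^4e^(−4λ) · λ^5e^(−22.84λ) = λ^9e^(−26.84λ), i.e. Gamma(10, 26.84).
Mode = (a−1)/b = 9/26.84 ≈ 0.3353.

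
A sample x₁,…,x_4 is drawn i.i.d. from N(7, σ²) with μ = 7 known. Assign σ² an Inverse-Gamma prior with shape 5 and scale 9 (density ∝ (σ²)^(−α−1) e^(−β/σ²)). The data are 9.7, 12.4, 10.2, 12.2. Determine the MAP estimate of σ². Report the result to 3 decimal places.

σ̂²_MAP = 5.733

Sum of squared deviations about the known mean: SS = (9.7−7)² + (12.4−7)² + (10.2−7)² + (12.2−7)² = 73.73.
The Normal likelihood contributes (σ²)^(−n/2) exp(−SS/(2σ²)), so the posterior is Inverse-Gamma(α + n/2, β + SS/2) = Inverse-Gamma(7, 45.865).
The mode of Inverse-Gamma(a, b) is b/(a+1) = 45.865/8 ≈ 5.733.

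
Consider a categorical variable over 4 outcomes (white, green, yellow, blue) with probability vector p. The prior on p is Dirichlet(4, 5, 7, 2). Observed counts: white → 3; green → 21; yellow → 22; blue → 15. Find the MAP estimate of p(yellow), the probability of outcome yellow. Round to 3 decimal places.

MAP estimate of p(yellow) = 0.373

The posterior is Dirichlet(αᵢ + nᵢ) = Dirichlet(7, 26, 29, 17).
For a Dirichlet(a₁,…,a_K) with all aᵢ > 1, the mode has j-th component (aⱼ − 1)/(Σaᵢ − K).
Here Σaᵢ = 79 and K = 4, so p(yellow) = (29 − 1)/(79 − 4) = 28/75 ≈ 0.373.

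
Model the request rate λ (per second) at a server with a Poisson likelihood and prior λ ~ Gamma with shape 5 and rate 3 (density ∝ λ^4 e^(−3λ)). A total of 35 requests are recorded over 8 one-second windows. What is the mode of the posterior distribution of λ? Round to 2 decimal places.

Σxᵢ = 35, n = 8.
Posterior ∝ λ^4e^(−3λ) · λ^35e^(−8λ) = λ^39e^(−11λ), i.e. Gamma(shape=40, rate=11).
The mode of a Gamma(a, b) with a ≥ 1 (shape–rate) is (a−1)/b = 39/11 ≈ 3.55.

λ̂_MAP = 3.55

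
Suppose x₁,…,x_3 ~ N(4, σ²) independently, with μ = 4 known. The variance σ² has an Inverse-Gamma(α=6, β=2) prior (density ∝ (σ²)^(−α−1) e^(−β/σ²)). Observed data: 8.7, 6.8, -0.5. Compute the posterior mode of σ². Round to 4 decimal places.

σ̂²_MAP = 3.1871

Sum of squared deviations about the known mean: SS = (8.7−4)² + (6.8−4)² + (-0.5−4)² = 50.18.
The Normal likelihood contributes (σ²)^(−n/2) exp(−SS/(2σ²)), so the posterior is Inverse-Gamma(α + n/2, β + SS/2) = Inverse-Gamma(7.5, 27.09).
The mode of Inverse-Gamma(a, b) is b/(a+1) = 27.09/8.5 ≈ 3.1871.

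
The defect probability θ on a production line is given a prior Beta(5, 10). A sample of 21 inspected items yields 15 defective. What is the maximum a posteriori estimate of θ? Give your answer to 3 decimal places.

Prior: Beta(5, 10).
Data: 15 successes in 21 trials. The binomial likelihood contributes θ^15(1−θ)^6, so the posterior is Beta(5+15, 10+6) = Beta(20, 16).
For Beta(a, b) with a, b > 1 the mode is (a−1)/(a+b−2) = 19/34 ≈ 0.559.

θ̂_MAP = 0.559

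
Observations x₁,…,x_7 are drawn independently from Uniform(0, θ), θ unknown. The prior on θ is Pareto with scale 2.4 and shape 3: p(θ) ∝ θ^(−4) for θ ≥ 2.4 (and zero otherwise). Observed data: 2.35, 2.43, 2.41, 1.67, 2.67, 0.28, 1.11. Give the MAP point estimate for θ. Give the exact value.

θ̂_MAP = 2.67

The Uniform(0, θ) likelihood is θ^(−n) for θ ≥ max(xᵢ), zero otherwise. Here max(xᵢ) = 2.67.
Posterior ∝ θ^(−4) · θ^(−7) = θ^(−11) on θ ≥ max(2.4, 2.67) = 2.67.
This density is strictly decreasing in θ, so the posterior mode lies at the lower boundary of the support.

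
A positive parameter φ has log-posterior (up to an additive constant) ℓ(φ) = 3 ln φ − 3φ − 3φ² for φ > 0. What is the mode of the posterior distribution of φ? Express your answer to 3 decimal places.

ℓ'(φ) = 3/φ − 3 − 6φ. Setting this to zero and multiplying by φ: 6φ² + 3φ − 3 = 0.
φ = (−3 + √(3² + 4·6·3)) / (2·6) = (−3 + √81) / 12 = (−3 + 9)/12 = 1/2.
ℓ''(φ) = −3/φ² − 6 < 0, confirming a maximum.

φ̂_MAP = 0.500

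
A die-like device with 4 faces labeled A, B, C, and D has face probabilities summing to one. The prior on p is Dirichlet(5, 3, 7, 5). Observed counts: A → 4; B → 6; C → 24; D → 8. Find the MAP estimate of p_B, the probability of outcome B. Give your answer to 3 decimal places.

The posterior is Dirichlet(αᵢ + nᵢ) = Dirichlet(9, 9, 31, 13).
For a Dirichlet(a₁,…,a_K) with all aᵢ > 1, the mode has j-th component (aⱼ − 1)/(Σaᵢ − K).
Here Σaᵢ = 62 and K = 4, so p_B = (9 − 1)/(62 − 4) = 8/58 ≈ 0.138.

MAP estimate of p_B = 0.138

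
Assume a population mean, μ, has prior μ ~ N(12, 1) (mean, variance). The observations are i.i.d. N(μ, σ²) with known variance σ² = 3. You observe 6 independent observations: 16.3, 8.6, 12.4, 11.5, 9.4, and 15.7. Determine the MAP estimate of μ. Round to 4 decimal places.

n = 6; x̄ = (16.3 + 8.6 + 12.4 + 11.5 + 9.4 + 15.7)/6 = 73.9/6 = 739/60 ≈ 12.3167.
For a Normal prior and Normal likelihood with known variance, the posterior is Normal; its mode equals its mean, the precision-weighted average.
Prior precision 1/σ₀² = 1/1 = 1; data precision n/σ² = 6/3 = 2.
μ̂ = (1·12 + 2·(739/60)) / (1 + 2) = (1099/30)/3 = 1099/90 ≈ 12.2111.

μ̂_MAP = 12.2111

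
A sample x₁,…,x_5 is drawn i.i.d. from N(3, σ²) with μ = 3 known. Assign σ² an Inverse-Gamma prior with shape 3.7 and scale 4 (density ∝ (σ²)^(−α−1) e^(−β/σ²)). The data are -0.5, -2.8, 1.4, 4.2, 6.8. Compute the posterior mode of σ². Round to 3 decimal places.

σ̂²_MAP = 5.023

Sum of squared deviations about the known mean: SS = (-0.5−3)² + (-2.8−3)² + (1.4−3)² + (4.2−3)² + (6.8−3)² = 64.33.
The Normal likelihood contributes (σ²)^(−n/2) exp(−SS/(2σ²)), so the posterior is Inverse-Gamma(α + n/2, β + SS/2) = Inverse-Gamma(6.2, 36.165).
The mode of Inverse-Gamma(a, b) is b/(a+1) = 36.165/7.2 ≈ 5.023.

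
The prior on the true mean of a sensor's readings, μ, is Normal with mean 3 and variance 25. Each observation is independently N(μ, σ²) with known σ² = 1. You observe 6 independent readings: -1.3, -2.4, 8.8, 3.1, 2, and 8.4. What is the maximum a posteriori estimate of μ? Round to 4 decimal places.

μ̂_MAP = 3.0993

n = 6; x̄ = ((-1.3) + (-2.4) + 8.8 + 3.1 + 2 + 8.4)/6 = 18.6/6 = 3.1.
For a Normal prior and Normal likelihood with known variance, the posterior is Normal; its mode equals its mean, the precision-weighted average.
Prior precision 1/σ₀² = 1/25 = 0.04; data precision n/σ² = 6/1 = 6.
μ̂ = (0.04·3 + 6·3.1) / (0.04 + 6) = 18.72/6.04 = 468/151 ≈ 3.0993.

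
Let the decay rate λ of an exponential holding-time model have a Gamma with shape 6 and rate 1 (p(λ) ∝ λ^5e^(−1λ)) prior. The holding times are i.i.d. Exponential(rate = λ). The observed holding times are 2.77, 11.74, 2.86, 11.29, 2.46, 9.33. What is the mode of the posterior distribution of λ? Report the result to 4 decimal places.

λ̂_MAP = 0.2654

The Exponential(rate=λ) likelihood is ∝ λ^n e^(−λΣtᵢ). Here n = 6 and Σtᵢ = 2.77 + 11.74 + 2.86 + 11.29 + 2.46 + 9.33 = 40.45.
Posterior ∝ λ^5e^(−1λ) · λ^6e^(−40.45λ) = λ^11e^(−41.45λ), i.e. Gamma(12, 41.45).
Mode = (a−1)/b = 11/41.45 ≈ 0.2654.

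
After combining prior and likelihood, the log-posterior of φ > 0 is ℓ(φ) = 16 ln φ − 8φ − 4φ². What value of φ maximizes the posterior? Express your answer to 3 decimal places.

φ̂_MAP = 1.000

ℓ'(φ) = 16/φ − 8 − 8φ. Setting this to zero and multiplying by φ: 8φ² + 8φ − 16 = 0.
φ = (−8 + √(8² + 4·8·16)) / (2·8) = (−8 + √576) / 16 = (−8 + 24)/16 = 1.
ℓ''(φ) = −16/φ² − 8 < 0, confirming a maximum.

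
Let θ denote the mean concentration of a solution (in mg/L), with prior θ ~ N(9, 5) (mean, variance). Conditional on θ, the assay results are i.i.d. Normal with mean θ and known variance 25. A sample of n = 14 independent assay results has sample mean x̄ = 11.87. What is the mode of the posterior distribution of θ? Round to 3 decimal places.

θ̂_MAP = 11.115

n = 14, x̄ = 11.87.
For a Normal prior and Normal likelihood with known variance, the posterior is Normal; its mode equals its mean, the precision-weighted average.
Prior precision 1/σ₀² = 1/5 = 0.2; data precision n/σ² = 14/25 = 0.56.
θ̂ = (0.2·9 + 0.56·11.87) / (0.2 + 0.56) = 8.4472/0.76 = 10559/950 ≈ 11.115.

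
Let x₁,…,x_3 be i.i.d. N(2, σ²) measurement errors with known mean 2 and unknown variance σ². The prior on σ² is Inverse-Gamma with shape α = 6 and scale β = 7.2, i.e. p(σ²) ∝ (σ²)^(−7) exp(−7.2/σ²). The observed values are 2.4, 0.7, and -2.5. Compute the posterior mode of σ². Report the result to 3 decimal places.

Sum of squared deviations about the known mean: SS = (2.4−2)² + (0.7−2)² + (-2.5−2)² = 22.1.
The Normal likelihood contributes (σ²)^(−n/2) exp(−SS/(2σ²)), so the posterior is Inverse-Gamma(α + n/2, β + SS/2) = Inverse-Gamma(7.5, 18.25).
The mode of Inverse-Gamma(a, b) is b/(a+1) = 18.25/8.5 ≈ 2.147.

σ̂²_MAP = 2.147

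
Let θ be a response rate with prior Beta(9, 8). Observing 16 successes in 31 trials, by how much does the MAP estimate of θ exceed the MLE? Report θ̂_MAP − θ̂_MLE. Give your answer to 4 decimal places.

MAP − MLE = 0.0056

Posterior is Beta(25, 23); MAP = (25−1)/(48−2) = 24/46 ≈ 0.52174.
MLE ignores the prior: θ̂_MLE = k/n = 16/31 ≈ 0.51613.
Difference = 24/46 − 16/31 = 4/713 ≈ 0.0056.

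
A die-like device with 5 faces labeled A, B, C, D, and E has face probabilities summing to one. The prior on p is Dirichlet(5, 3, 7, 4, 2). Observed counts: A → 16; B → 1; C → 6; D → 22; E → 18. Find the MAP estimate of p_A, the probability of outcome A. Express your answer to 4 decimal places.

The posterior is Dirichlet(αᵢ + nᵢ) = Dirichlet(21, 4, 13, 26, 20).
For a Dirichlet(a₁,…,a_K) with all aᵢ > 1, the mode has j-th component (aⱼ − 1)/(Σaᵢ − K).
Here Σaᵢ = 84 and K = 5, so p_A = (21 − 1)/(84 − 5) = 20/79 ≈ 0.2532.

MAP estimate of p_A = 0.2532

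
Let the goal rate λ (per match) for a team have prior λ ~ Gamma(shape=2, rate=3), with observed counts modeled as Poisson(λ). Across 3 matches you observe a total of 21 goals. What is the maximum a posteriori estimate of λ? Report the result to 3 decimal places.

λ̂_MAP = 3.667

Σxᵢ = 21, n = 3.
Posterior ∝ λe^(−3λ) · λ^21e^(−3λ) = λ^22e^(−6λ), i.e. Gamma(shape=23, rate=6).
The mode of a Gamma(a, b) with a ≥ 1 (shape–rate) is (a−1)/b = 22/6 ≈ 3.667.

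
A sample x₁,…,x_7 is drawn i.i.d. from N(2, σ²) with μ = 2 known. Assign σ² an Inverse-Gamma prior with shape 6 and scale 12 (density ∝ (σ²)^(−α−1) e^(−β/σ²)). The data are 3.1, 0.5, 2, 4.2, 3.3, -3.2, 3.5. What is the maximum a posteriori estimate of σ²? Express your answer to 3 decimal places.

σ̂²_MAP = 3.013

Sum of squared deviations about the known mean: SS = (3.1−2)² + (0.5−2)² + (2−2)² + (4.2−2)² + (3.3−2)² + (-3.2−2)² + (3.5−2)² = 39.28.
The Normal likelihood contributes (σ²)^(−n/2) exp(−SS/(2σ²)), so the posterior is Inverse-Gamma(α + n/2, β + SS/2) = Inverse-Gamma(9.5, 31.64).
The mode of Inverse-Gamma(a, b) is b/(a+1) = 31.64/10.5 ≈ 3.013.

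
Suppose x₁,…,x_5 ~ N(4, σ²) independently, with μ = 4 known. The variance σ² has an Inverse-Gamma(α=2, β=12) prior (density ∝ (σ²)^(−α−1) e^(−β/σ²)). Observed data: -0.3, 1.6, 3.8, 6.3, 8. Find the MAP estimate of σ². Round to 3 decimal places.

Sum of squared deviations about the known mean: SS = (-0.3−4)² + (1.6−4)² + (3.8−4)² + (6.3−4)² + (8−4)² = 45.58.
The Normal likelihood contributes (σ²)^(−n/2) exp(−SS/(2σ²)), so the posterior is Inverse-Gamma(α + n/2, β + SS/2) = Inverse-Gamma(4.5, 34.79).
The mode of Inverse-Gamma(a, b) is b/(a+1) = 34.79/5.5 ≈ 6.325.

σ̂²_MAP = 6.325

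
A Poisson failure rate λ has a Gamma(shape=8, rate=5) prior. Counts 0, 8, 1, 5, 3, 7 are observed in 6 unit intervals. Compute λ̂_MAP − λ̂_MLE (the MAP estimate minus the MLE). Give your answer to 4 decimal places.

Σxᵢ = 24. Posterior is Gamma(32, 11); MAP = (32−1)/11 = 31/11 ≈ 2.81818.
MLE = x̄ = 24/6 ≈ 4.00000.
Difference = 31/11 − 24/6 = -13/11 ≈ -1.1818.

MAP − MLE = -1.1818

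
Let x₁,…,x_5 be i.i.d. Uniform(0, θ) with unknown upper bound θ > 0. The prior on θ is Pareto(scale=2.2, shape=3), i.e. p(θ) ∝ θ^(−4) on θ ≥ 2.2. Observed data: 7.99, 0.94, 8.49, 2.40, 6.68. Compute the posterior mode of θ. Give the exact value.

θ̂_MAP = 8.49

The Uniform(0, θ) likelihood is θ^(−n) for θ ≥ max(xᵢ), zero otherwise. Here max(xᵢ) = 8.49.
Posterior ∝ θ^(−4) · θ^(−5) = θ^(−9) on θ ≥ max(2.2, 8.49) = 8.49.
This density is strictly decreasing in θ, so the posterior mode lies at the lower boundary of the support.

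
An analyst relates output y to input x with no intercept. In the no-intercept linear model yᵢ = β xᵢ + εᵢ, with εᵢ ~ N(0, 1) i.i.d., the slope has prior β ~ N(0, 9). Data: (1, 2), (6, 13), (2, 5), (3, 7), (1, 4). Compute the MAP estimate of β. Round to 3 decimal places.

log p(β | y) = −Σ(yᵢ − βxᵢ)²/(2·1) − β²/(2·9) + const.
Setting the derivative to zero: Σxᵢ(yᵢ − βxᵢ)/1 − β/9 = 0, so β = Σxᵢyᵢ / (Σxᵢ² + σ²/τ²).
Σxᵢyᵢ = 1·2 + 6·13 + 2·5 + 3·7 + 1·4 = 115; Σxᵢ² = 51; σ²/τ² = 1/9.
β̂_MAP = 115 / (51 + 1/9) = 115/(460/9) = 9/4 ≈ 2.250.

β̂_MAP = 2.250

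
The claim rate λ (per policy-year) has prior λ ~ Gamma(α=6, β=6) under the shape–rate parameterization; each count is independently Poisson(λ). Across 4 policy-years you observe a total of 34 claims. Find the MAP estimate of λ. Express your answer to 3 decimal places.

Σxᵢ = 34, n = 4.
Posterior ∝ λ^5e^(−6λ) · λ^34e^(−4λ) = λ^39e^(−10λ), i.e. Gamma(shape=40, rate=10).
The mode of a Gamma(a, b) with a ≥ 1 (shape–rate) is (a−1)/b = 39/10 ≈ 3.900.

λ̂_MAP = 3.900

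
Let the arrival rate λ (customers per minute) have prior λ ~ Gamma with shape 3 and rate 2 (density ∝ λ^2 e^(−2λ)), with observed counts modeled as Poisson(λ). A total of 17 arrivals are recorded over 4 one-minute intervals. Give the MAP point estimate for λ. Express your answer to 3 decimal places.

λ̂_MAP = 3.167

Σxᵢ = 17, n = 4.
Posterior ∝ λ^2e^(−2λ) · λ^17e^(−4λ) = λ^19e^(−6λ), i.e. Gamma(shape=20, rate=6).
The mode of a Gamma(a, b) with a ≥ 1 (shape–rate) is (a−1)/b = 19/6 ≈ 3.167.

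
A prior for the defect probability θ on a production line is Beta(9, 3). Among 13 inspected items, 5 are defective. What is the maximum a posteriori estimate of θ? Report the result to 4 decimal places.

Prior: Beta(9, 3).
Data: 5 successes in 13 trials. The binomial likelihood contributes θ^5(1−θ)^8, so the posterior is Beta(9+5, 3+8) = Beta(14, 11).
For Beta(a, b) with a, b > 1 the mode is (a−1)/(a+b−2) = 13/23 ≈ 0.5652.

θ̂_MAP = 0.5652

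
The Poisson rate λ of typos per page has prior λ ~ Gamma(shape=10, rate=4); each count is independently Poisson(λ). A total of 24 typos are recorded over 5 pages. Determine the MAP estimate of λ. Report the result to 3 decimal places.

Σxᵢ = 24, n = 5.
Posterior ∝ λ^9e^(−4λ) · λ^24e^(−5λ) = λ^33e^(−9λ), i.e. Gamma(shape=34, rate=9).
The mode of a Gamma(a, b) with a ≥ 1 (shape–rate) is (a−1)/b = 33/9 ≈ 3.667.

λ̂_MAP = 3.667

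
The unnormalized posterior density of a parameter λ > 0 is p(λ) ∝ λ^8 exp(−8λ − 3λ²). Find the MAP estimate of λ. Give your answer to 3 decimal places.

λ̂_MAP = 0.667

ℓ'(λ) = 8/λ − 8 − 6λ. Setting this to zero and multiplying by λ: 6λ² + 8λ − 8 = 0.
λ = (−8 + √(8² + 4·6·8)) / (2·6) = (−8 + √256) / 12 = (−8 + 16)/12 = 2/3.
ℓ''(λ) = −8/λ² − 6 < 0, confirming a maximum.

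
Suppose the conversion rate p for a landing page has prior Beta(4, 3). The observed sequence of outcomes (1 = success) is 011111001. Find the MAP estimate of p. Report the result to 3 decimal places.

p̂_MAP = 0.643

Prior: Beta(4, 3).
Data: 6 successes in 9 trials (from the sequence). The binomial likelihood contributes p^6(1−p)^3, so the posterior is Beta(4+6, 3+3) = Beta(10, 6).
For Beta(a, b) with a, b > 1 the mode is (a−1)/(a+b−2) = 9/14 ≈ 0.643.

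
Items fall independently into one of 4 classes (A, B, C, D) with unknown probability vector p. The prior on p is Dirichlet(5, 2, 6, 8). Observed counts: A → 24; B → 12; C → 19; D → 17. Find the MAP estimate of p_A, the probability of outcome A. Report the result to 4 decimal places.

The posterior is Dirichlet(αᵢ + nᵢ) = Dirichlet(29, 14, 25, 25).
For a Dirichlet(a₁,…,a_K) with all aᵢ > 1, the mode has j-th component (aⱼ − 1)/(Σaᵢ − K).
Here Σaᵢ = 93 and K = 4, so p_A = (29 − 1)/(93 − 4) = 28/89 ≈ 0.3146.

MAP estimate of p_A = 0.3146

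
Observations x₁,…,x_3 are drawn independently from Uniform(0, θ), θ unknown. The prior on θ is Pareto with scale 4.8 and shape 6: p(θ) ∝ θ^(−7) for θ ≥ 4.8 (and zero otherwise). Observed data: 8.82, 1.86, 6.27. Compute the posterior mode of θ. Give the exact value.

θ̂_MAP = 8.82

The Uniform(0, θ) likelihood is θ^(−n) for θ ≥ max(xᵢ), zero otherwise. Here max(xᵢ) = 8.82.
Posterior ∝ θ^(−7) · θ^(−3) = θ^(−10) on θ ≥ max(4.8, 8.82) = 8.82.
This density is strictly decreasing in θ, so the posterior mode lies at the lower boundary of the support.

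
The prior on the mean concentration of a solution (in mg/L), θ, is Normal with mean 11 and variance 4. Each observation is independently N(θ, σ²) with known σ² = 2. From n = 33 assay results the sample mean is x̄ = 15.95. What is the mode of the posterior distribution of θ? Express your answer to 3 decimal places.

n = 33, x̄ = 15.95.
For a Normal prior and Normal likelihood with known variance, the posterior is Normal; its mode equals its mean, the precision-weighted average.
Prior precision 1/σ₀² = 1/4 = 0.25; data precision n/σ² = 33/2 = 16.5.
θ̂ = (0.25·11 + 16.5·15.95) / (0.25 + 16.5) = 265.925/16.75 = 10637/670 ≈ 15.876.

θ̂_MAP = 15.876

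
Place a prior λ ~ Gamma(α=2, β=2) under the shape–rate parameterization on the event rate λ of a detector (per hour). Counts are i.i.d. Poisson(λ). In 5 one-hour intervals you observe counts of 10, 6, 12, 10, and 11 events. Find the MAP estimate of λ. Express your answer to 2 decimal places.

Σxᵢ = 10+6+12+10+11 = 49, with n = 5.
Posterior ∝ λe^(−2λ) · λ^49e^(−5λ) = λ^50e^(−7λ), i.e. Gamma(shape=51, rate=7).
The mode of a Gamma(a, b) with a ≥ 1 (shape–rate) is (a−1)/b = 50/7 ≈ 7.14.

λ̂_MAP = 7.14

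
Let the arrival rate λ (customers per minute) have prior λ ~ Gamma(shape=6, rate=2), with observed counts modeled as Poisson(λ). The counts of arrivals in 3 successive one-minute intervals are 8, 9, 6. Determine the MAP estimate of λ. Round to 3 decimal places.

λ̂_MAP = 5.600

Σxᵢ = 8+9+6 = 23, with n = 3.
Posterior ∝ λ^5e^(−2λ) · λ^23e^(−3λ) = λ^28e^(−5λ), i.e. Gamma(shape=29, rate=5).
The mode of a Gamma(a, b) with a ≥ 1 (shape–rate) is (a−1)/b = 28/5 ≈ 5.600.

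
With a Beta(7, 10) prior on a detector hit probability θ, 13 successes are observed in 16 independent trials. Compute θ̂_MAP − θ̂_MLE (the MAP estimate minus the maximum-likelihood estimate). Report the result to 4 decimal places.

MAP − MLE = -0.1996

Posterior is Beta(20, 13); MAP = (20−1)/(33−2) = 19/31 ≈ 0.61290.
MLE ignores the prior: θ̂_MLE = k/n = 13/16 ≈ 0.81250.
Difference = 19/31 − 13/16 = -99/496 ≈ -0.1996.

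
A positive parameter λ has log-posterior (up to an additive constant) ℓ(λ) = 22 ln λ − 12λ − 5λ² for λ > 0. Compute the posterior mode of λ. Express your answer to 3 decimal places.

λ̂_MAP = 1.000

ℓ'(λ) = 22/λ − 12 − 10λ. Setting this to zero and multiplying by λ: 10λ² + 12λ − 22 = 0.
λ = (−12 + √(12² + 4·10·22)) / (2·10) = (−12 + √1024) / 20 = (−12 + 32)/20 = 1.
ℓ''(λ) = −22/λ² − 10 < 0, confirming a maximum.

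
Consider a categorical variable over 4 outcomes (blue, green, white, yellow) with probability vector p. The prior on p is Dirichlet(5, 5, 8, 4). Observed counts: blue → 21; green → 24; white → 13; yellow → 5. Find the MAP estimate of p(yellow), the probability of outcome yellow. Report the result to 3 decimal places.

The posterior is Dirichlet(αᵢ + nᵢ) = Dirichlet(26, 29, 21, 9).
For a Dirichlet(a₁,…,a_K) with all aᵢ > 1, the mode has j-th component (aⱼ − 1)/(Σaᵢ − K).
Here Σaᵢ = 85 and K = 4, so p(yellow) = (9 − 1)/(85 − 4) = 8/81 ≈ 0.099.

MAP estimate of p(yellow) = 0.099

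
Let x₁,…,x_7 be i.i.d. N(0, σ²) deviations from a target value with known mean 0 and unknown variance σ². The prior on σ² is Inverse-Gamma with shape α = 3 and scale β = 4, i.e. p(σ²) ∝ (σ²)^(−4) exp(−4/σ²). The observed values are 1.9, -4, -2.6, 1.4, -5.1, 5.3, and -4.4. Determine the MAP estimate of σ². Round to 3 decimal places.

Sum of squared deviations about the known mean: SS = (1.9−0)² + (-4−0)² + (-2.6−0)² + (1.4−0)² + (-5.1−0)² + (5.3−0)² + (-4.4−0)² = 101.79.
The Normal likelihood contributes (σ²)^(−n/2) exp(−SS/(2σ²)), so the posterior is Inverse-Gamma(α + n/2, β + SS/2) = Inverse-Gamma(6.5, 54.895).
The mode of Inverse-Gamma(a, b) is b/(a+1) = 54.895/7.5 ≈ 7.319.

σ̂²_MAP = 7.319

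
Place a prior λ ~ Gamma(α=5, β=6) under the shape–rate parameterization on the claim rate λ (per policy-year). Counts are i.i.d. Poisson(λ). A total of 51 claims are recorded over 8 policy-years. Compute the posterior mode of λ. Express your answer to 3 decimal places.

λ̂_MAP = 3.929

Σxᵢ = 51, n = 8.
Posterior ∝ λ^4e^(−6λ) · λ^51e^(−8λ) = λ^55e^(−14λ), i.e. Gamma(shape=56, rate=14).
The mode of a Gamma(a, b) with a ≥ 1 (shape–rate) is (a−1)/b = 55/14 ≈ 3.929.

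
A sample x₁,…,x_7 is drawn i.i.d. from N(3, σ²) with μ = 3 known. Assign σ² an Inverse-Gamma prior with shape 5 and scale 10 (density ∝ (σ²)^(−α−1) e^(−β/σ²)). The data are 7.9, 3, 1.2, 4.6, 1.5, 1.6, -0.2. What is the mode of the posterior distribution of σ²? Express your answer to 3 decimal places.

σ̂²_MAP = 3.382

Sum of squared deviations about the known mean: SS = (7.9−3)² + (3−3)² + (1.2−3)² + (4.6−3)² + (1.5−3)² + (1.6−3)² + (-0.2−3)² = 44.26.
The Normal likelihood contributes (σ²)^(−n/2) exp(−SS/(2σ²)), so the posterior is Inverse-Gamma(α + n/2, β + SS/2) = Inverse-Gamma(8.5, 32.13).
The mode of Inverse-Gamma(a, b) is b/(a+1) = 32.13/9.5 ≈ 3.382.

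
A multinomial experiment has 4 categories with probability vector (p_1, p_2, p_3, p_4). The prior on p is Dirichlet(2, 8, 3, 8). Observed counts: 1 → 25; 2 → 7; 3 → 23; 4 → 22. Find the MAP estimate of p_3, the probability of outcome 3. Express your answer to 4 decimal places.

MAP estimate: 0.2660

The posterior is Dirichlet(αᵢ + nᵢ) = Dirichlet(27, 15, 26, 30).
For a Dirichlet(a₁,…,a_K) with all aᵢ > 1, the mode has j-th component (aⱼ − 1)/(Σaᵢ − K).
Here Σaᵢ = 98 and K = 4, so p_3 = (26 − 1)/(98 − 4) = 25/94 ≈ 0.2660.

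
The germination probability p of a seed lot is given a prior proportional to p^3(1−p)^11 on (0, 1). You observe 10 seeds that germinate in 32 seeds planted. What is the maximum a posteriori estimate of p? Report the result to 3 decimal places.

p̂_MAP = 0.283

The prior density ∝ p^3(1−p)^11 is the kernel of Beta(4, 12).
Data: 10 successes in 32 trials. The binomial likelihood contributes p^10(1−p)^22, so the posterior is Beta(4+10, 12+22) = Beta(14, 34).
For Beta(a, b) with a, b > 1 the mode is (a−1)/(a+b−2) = 13/46 ≈ 0.283.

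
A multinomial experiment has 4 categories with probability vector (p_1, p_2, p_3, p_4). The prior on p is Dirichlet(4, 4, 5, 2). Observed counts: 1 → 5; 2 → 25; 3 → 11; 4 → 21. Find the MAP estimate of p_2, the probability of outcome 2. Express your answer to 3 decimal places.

The posterior is Dirichlet(αᵢ + nᵢ) = Dirichlet(9, 29, 16, 23).
For a Dirichlet(a₁,…,a_K) with all aᵢ > 1, the mode has j-th component (aⱼ − 1)/(Σaᵢ − K).
Here Σaᵢ = 77 and K = 4, so p_2 = (29 − 1)/(77 − 4) = 28/73 ≈ 0.384.

MAP estimate: 0.384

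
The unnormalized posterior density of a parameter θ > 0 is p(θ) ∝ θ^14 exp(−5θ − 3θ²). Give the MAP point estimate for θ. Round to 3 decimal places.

ℓ'(θ) = 14/θ − 5 − 6θ. Setting this to zero and multiplying by θ: 6θ² + 5θ − 14 = 0.
θ = (−5 + √(5² + 4·6·14)) / (2·6) = (−5 + √361) / 12 = (−5 + 19)/12 = 7/6.
ℓ''(θ) = −14/θ² − 6 < 0, confirming a maximum.

θ̂_MAP = 1.167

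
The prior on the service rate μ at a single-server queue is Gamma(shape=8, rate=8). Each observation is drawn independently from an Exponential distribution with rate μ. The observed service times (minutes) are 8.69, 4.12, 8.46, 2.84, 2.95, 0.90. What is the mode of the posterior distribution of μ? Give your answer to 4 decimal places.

The Exponential(rate=μ) likelihood is ∝ μ^n e^(−μΣtᵢ). Here n = 6 and Σtᵢ = 8.69 + 4.12 + 8.46 + 2.84 + 2.95 + 0.90 = 27.96.
Posterior ∝ μ^7e^(−8μ) · μ^6e^(−27.96μ) = μ^13e^(−35.96μ), i.e. Gamma(14, 35.96).
Mode = (a−1)/b = 13/35.96 ≈ 0.3615.

μ̂_MAP = 0.3615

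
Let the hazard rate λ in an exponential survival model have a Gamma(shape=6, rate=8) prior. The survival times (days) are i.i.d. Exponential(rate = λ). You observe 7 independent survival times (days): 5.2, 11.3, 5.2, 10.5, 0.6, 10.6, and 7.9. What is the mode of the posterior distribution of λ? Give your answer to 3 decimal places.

The Exponential(rate=λ) likelihood is ∝ λ^n e^(−λΣtᵢ). Here n = 7 and Σtᵢ = 5.2 + 11.3 + 5.2 + 10.5 + 0.6 + 10.6 + 7.9 = 51.3.
Posterior ∝ λ^5e^(−8λ) · λ^7e^(−51.3λ) = λ^12e^(−59.3λ), i.e. Gamma(13, 59.3).
Mode = (a−1)/b = 12/59.3 ≈ 0.202.

λ̂_MAP = 0.202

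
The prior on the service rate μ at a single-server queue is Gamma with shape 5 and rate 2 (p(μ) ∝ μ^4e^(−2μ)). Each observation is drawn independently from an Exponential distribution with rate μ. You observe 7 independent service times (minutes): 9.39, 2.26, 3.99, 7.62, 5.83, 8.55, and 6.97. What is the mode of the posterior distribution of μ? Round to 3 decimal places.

The Exponential(rate=μ) likelihood is ∝ μ^n e^(−μΣtᵢ). Here n = 7 and Σtᵢ = 9.39 + 2.26 + 3.99 + 7.62 + 5.83 + 8.55 + 6.97 = 44.61.
Posterior ∝ μ^4e^(−2μ) · μ^7e^(−44.61μ) = μ^11e^(−46.61μ), i.e. Gamma(12, 46.61).
Mode = (a−1)/b = 11/46.61 ≈ 0.236.

μ̂_MAP = 0.236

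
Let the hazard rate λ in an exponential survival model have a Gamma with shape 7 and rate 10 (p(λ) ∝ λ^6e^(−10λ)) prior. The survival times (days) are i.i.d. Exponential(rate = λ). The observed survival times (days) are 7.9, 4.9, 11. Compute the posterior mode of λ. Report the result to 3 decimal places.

The Exponential(rate=λ) likelihood is ∝ λ^n e^(−λΣtᵢ). Here n = 3 and Σtᵢ = 7.9 + 4.9 + 11 = 23.8.
Posterior ∝ λ^6e^(−10λ) · λ^3e^(−23.8λ) = λ^9e^(−33.8λ), i.e. Gamma(10, 33.8).
Mode = (a−1)/b = 9/33.8 ≈ 0.266.

λ̂_MAP = 0.266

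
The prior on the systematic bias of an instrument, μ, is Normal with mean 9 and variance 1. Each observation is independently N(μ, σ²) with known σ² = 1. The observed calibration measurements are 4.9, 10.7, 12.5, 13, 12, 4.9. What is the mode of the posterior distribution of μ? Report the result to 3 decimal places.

n = 6; x̄ = (4.9 + 10.7 + 12.5 + 13 + 12 + 4.9)/6 = 58/6 = 29/3 ≈ 9.6667.
For a Normal prior and Normal likelihood with known variance, the posterior is Normal; its mode equals its mean, the precision-weighted average.
Prior precision 1/σ₀² = 1/1 = 1; data precision n/σ² = 6/1 = 6.
μ̂ = (1·9 + 6·(29/3)) / (1 + 6) = 67/7 ≈ 9.571.

μ̂_MAP = 9.571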